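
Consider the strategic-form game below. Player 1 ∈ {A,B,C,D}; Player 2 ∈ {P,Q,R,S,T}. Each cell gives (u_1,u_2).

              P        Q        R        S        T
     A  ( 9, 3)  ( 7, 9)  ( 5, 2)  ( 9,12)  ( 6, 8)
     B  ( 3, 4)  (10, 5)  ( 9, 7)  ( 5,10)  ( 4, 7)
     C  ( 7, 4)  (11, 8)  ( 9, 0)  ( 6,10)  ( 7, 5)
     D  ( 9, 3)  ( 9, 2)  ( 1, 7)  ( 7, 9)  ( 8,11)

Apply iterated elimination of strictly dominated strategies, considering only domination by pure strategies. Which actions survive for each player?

P2 drop P (S beats it: A:12>3 B:10>4 C:10>4 D:9>3)
P2 drop Q (S beats it: A:12>9 B:10>5 C:10>8 D:9>2)
P2 drop R (S beats it: A:12>2 B:10>7 C:10>0 D:9>7)
P1 drop B (A beats it: S:9>5 T:6>4)
P1 drop C (D beats it: S:7>6 T:8>7)
P1→{A,D} P2→{S,T}

Remaining: P1:{A,D} P2:{S,T}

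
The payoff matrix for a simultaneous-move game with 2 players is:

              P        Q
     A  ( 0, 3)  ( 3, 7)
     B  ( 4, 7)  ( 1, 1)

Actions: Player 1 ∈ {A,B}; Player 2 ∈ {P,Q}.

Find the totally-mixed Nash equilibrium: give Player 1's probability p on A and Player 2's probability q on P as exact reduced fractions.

P1 indiff ⇒ q·0+(1-q)·3 = q·4+(1-q)·1 ⇒ q(-4) = (1-q)(-2) ⇒ q = 1/3
P2 indiff ⇒ p·3+(1-p)·7 = p·7+(1-p)·1 ⇒ p(-4) = (1-p)(-6) ⇒ p = 3/5

p=3/5, q=1/3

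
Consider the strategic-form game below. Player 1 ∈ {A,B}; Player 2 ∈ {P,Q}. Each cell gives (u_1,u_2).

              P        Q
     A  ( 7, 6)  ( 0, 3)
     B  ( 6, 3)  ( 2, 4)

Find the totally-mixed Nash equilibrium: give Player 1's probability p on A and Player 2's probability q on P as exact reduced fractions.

P1 indiff ⇒ q·7+(1-q)·0 = q·6+(1-q)·2 ⇒ q(1) = (1-q)(2) ⇒ q = 2/3
P2 indiff ⇒ p·6+(1-p)·3 = p·3+(1-p)·4 ⇒ p(3) = (1-p)(1) ⇒ p = 1/4

P1 mixes 1/4 on A; P2 mixes 2/3 on P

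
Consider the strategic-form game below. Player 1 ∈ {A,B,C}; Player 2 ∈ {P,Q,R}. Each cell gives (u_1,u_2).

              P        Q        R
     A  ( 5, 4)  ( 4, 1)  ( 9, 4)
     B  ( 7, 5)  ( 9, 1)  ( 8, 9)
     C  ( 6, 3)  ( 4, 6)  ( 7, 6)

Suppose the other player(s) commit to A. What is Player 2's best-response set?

u_2(P vs A) = 4
u_2(Q vs A) = 1
u_2(R vs A) = 4
max payoff 4 at {P,R}

argmax u_2 = {P,R}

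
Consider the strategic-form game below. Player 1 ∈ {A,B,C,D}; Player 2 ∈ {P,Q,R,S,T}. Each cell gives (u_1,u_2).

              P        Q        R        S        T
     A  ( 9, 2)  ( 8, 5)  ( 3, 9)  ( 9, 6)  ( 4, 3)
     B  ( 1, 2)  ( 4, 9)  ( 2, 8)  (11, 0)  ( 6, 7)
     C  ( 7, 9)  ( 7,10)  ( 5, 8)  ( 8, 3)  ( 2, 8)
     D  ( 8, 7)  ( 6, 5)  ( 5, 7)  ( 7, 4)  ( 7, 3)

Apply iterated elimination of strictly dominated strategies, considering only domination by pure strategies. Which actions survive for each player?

P2 drop S (R beats it: A:9>6 B:8>0 C:8>3 D:7>4)
P1 drop B (D beats it: P:8>1 Q:6>4 R:5>2 T:7>6)
P2 drop T (Q beats it: A:5>3 C:10>8 D:5>3)
P1→{A,C,D} P2→{P,Q,R}

Remaining: P1:{A,C,D} P2:{P,Q,R}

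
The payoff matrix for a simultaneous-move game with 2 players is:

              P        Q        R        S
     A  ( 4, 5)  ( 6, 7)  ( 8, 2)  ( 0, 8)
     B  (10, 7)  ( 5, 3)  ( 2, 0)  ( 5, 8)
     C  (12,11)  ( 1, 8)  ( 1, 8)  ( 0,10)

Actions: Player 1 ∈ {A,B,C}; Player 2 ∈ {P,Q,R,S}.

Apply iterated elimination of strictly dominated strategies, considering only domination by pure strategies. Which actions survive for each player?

P2 drop Q (S beats it: A:8>7 B:8>3 C:10>8)
P2 drop R (P beats it: A:5>2 B:7>0 C:11>8)
P1 drop A (B beats it: P:10>4 S:5>0)
P1→{B,C} P2→{P,S}

Remaining: P1:{B,C} P2:{P,S}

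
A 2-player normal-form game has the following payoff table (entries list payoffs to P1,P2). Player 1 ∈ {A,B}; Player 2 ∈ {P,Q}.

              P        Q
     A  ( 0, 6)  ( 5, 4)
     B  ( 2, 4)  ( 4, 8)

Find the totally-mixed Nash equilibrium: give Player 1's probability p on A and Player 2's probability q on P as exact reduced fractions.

(p,q) = (2/3, 1/3)

P1 indiff ⇒ q·0+(1-q)·5 = q·2+(1-q)·4 ⇒ q(-2) = (1-q)(-1) ⇒ q = 1/3
P2 indiff ⇒ p·6+(1-p)·4 = p·4+(1-p)·8 ⇒ p(2) = (1-p)(4) ⇒ p = 2/3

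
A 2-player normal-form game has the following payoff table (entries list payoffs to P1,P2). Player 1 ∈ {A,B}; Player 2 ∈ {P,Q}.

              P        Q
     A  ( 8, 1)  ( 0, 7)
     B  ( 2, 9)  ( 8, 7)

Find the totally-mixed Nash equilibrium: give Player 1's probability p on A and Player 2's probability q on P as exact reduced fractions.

P1 indiff ⇒ q·8+(1-q)·0 = q·2+(1-q)·8 ⇒ q(6) = (1-q)(8) ⇒ q = 4/7
P2 indiff ⇒ p·1+(1-p)·9 = p·7+(1-p)·7 ⇒ p(-6) = (1-p)(-2) ⇒ p = 1/4

p=1/4, q=4/7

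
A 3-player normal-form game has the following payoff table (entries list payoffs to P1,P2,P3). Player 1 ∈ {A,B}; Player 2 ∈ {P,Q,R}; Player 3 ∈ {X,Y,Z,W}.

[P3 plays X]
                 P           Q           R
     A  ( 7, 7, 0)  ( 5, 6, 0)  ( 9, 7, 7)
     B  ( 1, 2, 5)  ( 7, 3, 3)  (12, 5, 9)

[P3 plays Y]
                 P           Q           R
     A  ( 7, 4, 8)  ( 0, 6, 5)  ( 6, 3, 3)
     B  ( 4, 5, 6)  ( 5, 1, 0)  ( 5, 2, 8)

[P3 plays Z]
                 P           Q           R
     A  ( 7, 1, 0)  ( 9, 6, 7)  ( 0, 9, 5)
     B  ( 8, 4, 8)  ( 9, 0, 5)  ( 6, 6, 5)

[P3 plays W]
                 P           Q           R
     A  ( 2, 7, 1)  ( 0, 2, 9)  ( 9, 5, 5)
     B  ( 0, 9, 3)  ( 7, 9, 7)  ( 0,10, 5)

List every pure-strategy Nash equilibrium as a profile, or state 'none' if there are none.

PSNE = {(B,R,X)}

(A,P,X): not NE [P3→Y gives 8>0]
(A,P,Y): not NE [P2→Q gives 6>4]
(A,P,Z): not NE [P1→B gives 8>7; P2→R gives 9>1; P3→Y gives 8>0]
(A,P,W): not NE [P3→Y gives 8>1]
(A,Q,X): not NE [P1→B gives 7>5; P2→R gives 7>6; P3→W gives 9>0]
(A,Q,Y): not NE [P1→B gives 5>0; P3→W gives 9>5]
(A,Q,Z): not NE [P2→R gives 9>6; P3→W gives 9>7]
(A,Q,W): not NE [P1→B gives 7>0; P2→P gives 7>2]
(A,R,X): not NE [P1→B gives 12>9]
(A,R,Y): not NE [P2→Q gives 6>3; P3→X gives 7>3]
(A,R,Z): not NE [P1→B gives 6>0; P3→X gives 7>5]
(A,R,W): not NE [P2→P gives 7>5; P3→X gives 7>5]
(B,P,X): not NE [P1→A gives 7>1; P2→R gives 5>2; P3→Z gives 8>5]
(B,P,Y): not NE [P1→A gives 7>4; P3→Z gives 8>6]
(B,P,Z): not NE [P2→R gives 6>4]
(B,P,W): not NE [P1→A gives 2>0; P2→R gives 10>9; P3→Z gives 8>3]
(B,Q,X): not NE [P2→R gives 5>3; P3→W gives 7>3]
(B,Q,Y): not NE [P2→P gives 5>1; P3→W gives 7>0]
(B,Q,Z): not NE [P2→R gives 6>0; P3→W gives 7>5]
(B,Q,W): not NE [P2→R gives 10>9]
(B,R,X): NE
(B,R,Y): not NE [P1→A gives 6>5; P2→P gives 5>2; P3→X gives 9>8]
(B,R,Z): not NE [P3→X gives 9>5]
(B,R,W): not NE [P1→A gives 9>0; P3→X gives 9>5]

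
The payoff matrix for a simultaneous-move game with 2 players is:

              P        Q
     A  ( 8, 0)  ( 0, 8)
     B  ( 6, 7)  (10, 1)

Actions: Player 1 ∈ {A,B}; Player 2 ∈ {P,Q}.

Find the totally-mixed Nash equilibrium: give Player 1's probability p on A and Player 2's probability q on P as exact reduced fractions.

P1 indiff ⇒ q·8+(1-q)·0 = q·6+(1-q)·10 ⇒ q(2) = (1-q)(10) ⇒ q = 5/6
P2 indiff ⇒ p·0+(1-p)·7 = p·8+(1-p)·1 ⇒ p(-8) = (1-p)(-6) ⇒ p = 3/7

P1 mixes 3/7 on A; P2 mixes 5/6 on P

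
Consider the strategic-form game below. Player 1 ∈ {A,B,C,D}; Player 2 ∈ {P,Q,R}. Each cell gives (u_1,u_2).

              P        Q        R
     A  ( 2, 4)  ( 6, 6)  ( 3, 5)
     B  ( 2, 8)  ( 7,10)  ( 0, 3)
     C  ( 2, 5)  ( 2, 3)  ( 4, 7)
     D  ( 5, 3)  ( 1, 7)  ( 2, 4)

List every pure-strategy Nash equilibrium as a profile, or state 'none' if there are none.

(A,P): not NE [P1→D gives 5>2; P2→Q gives 6>4]
(A,Q): not NE [P1→B gives 7>6]
(A,R): not NE [P1→C gives 4>3; P2→Q gives 6>5]
(B,P): not NE [P1→D gives 5>2; P2→Q gives 10>8]
(B,Q): NE
(B,R): not NE [P1→C gives 4>0; P2→Q gives 10>3]
(C,P): not NE [P1→D gives 5>2; P2→R gives 7>5]
(C,Q): not NE [P1→B gives 7>2; P2→R gives 7>3]
(C,R): NE
(D,P): not NE [P2→Q gives 7>3]
(D,Q): not NE [P1→B gives 7>1]
(D,R): not NE [P1→C gives 4>2; P2→Q gives 7>4]

PSNE = {(B,Q), (C,R)}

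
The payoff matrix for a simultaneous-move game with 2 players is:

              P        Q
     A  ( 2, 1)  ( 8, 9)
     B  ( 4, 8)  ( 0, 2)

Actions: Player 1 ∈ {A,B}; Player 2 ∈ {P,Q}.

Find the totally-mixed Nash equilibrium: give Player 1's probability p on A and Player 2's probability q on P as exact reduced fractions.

p=3/7, q=4/5

P1 indiff ⇒ q·2+(1-q)·8 = q·4+(1-q)·0 ⇒ q(-2) = (1-q)(-8) ⇒ q = 4/5
P2 indiff ⇒ p·1+(1-p)·8 = p·9+(1-p)·2 ⇒ p(-8) = (1-p)(-6) ⇒ p = 3/7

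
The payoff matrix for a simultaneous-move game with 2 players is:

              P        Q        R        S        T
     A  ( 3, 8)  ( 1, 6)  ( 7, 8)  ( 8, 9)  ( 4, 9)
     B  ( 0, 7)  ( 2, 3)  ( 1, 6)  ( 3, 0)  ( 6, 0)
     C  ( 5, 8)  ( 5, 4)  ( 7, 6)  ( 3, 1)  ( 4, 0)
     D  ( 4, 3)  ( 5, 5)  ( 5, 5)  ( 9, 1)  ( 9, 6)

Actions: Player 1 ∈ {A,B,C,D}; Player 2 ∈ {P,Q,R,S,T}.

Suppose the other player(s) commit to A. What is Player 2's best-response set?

BR_2 = {S,T}

u_2(P vs A) = 8
u_2(Q vs A) = 6
u_2(R vs A) = 8
u_2(S vs A) = 9
u_2(T vs A) = 9
max payoff 9 at {S,T}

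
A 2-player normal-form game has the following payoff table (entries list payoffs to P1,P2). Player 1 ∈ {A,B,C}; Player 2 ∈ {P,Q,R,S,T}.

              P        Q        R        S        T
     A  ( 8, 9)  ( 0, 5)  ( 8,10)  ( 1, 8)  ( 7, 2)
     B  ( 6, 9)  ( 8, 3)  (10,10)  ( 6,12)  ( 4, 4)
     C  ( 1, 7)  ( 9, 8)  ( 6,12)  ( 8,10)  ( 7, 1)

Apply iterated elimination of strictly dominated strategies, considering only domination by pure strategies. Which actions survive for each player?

Remaining: P1:{B,C} P2:{R,S}

P2 drop P (R beats it: A:10>9 B:10>9 C:12>7)
P2 drop Q (R beats it: A:10>5 B:10>3 C:12>8)
P2 drop T (R beats it: A:10>2 B:10>4 C:12>1)
P1 drop A (B beats it: R:10>8 S:6>1)
P1→{B,C} P2→{R,S}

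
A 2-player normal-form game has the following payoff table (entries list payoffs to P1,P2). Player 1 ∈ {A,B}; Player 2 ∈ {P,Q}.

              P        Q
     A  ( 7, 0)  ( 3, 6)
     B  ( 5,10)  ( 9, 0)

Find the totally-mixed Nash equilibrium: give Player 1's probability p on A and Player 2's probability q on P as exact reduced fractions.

(p,q) = (5/8, 3/4)

P1 indiff ⇒ q·7+(1-q)·3 = q·5+(1-q)·9 ⇒ q(2) = (1-q)(6) ⇒ q = 3/4
P2 indiff ⇒ p·0+(1-p)·10 = p·6+(1-p)·0 ⇒ p(-6) = (1-p)(-10) ⇒ p = 5/8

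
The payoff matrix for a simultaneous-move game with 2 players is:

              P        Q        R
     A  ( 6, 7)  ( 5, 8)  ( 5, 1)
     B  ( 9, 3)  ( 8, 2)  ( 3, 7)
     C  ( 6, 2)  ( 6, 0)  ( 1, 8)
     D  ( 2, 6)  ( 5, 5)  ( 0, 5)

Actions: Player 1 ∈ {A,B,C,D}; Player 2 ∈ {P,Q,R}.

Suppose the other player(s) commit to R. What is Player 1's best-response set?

u_1(A vs R) = 5
u_1(B vs R) = 3
u_1(C vs R) = 1
u_1(D vs R) = 0
max payoff 5 at {A}

BR_1 = {A}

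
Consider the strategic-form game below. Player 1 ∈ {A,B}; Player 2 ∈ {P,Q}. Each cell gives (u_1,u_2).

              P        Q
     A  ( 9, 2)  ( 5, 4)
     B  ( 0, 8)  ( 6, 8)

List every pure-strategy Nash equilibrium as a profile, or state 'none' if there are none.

(A,P): not NE [P2→Q gives 4>2]
(A,Q): not NE [P1→B gives 6>5]
(B,P): not NE [P1→A gives 9>0]
(B,Q): NE

PSNE = {(B,Q)}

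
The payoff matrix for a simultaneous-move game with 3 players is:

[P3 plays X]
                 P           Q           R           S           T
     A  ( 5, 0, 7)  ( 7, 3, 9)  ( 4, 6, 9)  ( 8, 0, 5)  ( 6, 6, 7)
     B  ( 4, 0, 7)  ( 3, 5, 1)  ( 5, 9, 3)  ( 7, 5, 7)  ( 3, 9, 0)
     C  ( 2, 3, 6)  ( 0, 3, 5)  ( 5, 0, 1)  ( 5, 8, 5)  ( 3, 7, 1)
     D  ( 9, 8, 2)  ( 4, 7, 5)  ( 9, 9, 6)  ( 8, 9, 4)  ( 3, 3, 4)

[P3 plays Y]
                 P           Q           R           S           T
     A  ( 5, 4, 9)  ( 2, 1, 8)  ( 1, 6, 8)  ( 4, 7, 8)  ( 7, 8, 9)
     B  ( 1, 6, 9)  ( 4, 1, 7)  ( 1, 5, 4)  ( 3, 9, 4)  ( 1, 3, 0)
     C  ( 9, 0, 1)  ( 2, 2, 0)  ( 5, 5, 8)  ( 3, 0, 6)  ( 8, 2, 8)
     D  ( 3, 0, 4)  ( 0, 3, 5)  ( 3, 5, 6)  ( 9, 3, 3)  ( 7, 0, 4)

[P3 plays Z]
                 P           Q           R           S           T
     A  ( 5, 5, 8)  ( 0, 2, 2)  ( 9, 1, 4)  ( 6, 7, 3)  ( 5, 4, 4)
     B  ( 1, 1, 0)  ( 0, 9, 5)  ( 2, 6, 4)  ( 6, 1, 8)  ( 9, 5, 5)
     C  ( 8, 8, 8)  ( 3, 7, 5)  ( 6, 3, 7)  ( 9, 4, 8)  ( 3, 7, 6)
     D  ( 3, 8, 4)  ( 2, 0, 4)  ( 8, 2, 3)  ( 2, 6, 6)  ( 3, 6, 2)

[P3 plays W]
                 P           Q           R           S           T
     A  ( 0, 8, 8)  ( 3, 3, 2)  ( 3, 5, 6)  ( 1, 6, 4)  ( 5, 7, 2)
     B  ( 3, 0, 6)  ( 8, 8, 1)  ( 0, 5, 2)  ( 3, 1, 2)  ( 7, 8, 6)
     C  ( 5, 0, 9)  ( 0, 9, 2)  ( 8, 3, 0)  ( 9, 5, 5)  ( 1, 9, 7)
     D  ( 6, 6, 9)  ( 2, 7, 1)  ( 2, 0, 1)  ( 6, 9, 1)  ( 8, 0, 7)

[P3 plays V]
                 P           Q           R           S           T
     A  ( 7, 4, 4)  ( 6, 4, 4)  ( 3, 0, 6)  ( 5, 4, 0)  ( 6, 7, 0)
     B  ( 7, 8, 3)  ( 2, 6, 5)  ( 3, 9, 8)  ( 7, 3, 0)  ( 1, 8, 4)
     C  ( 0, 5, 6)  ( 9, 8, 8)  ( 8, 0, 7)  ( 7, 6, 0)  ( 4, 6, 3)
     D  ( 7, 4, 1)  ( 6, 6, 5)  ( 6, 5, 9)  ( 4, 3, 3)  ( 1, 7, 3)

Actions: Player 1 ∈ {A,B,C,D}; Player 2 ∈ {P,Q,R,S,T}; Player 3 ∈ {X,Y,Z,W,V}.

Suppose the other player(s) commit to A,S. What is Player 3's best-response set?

u_3(X vs A,S) = 5
u_3(Y vs A,S) = 8
u_3(Z vs A,S) = 3
u_3(W vs A,S) = 4
u_3(V vs A,S) = 0
max payoff 8 at {Y}

argmax u_3 = {Y}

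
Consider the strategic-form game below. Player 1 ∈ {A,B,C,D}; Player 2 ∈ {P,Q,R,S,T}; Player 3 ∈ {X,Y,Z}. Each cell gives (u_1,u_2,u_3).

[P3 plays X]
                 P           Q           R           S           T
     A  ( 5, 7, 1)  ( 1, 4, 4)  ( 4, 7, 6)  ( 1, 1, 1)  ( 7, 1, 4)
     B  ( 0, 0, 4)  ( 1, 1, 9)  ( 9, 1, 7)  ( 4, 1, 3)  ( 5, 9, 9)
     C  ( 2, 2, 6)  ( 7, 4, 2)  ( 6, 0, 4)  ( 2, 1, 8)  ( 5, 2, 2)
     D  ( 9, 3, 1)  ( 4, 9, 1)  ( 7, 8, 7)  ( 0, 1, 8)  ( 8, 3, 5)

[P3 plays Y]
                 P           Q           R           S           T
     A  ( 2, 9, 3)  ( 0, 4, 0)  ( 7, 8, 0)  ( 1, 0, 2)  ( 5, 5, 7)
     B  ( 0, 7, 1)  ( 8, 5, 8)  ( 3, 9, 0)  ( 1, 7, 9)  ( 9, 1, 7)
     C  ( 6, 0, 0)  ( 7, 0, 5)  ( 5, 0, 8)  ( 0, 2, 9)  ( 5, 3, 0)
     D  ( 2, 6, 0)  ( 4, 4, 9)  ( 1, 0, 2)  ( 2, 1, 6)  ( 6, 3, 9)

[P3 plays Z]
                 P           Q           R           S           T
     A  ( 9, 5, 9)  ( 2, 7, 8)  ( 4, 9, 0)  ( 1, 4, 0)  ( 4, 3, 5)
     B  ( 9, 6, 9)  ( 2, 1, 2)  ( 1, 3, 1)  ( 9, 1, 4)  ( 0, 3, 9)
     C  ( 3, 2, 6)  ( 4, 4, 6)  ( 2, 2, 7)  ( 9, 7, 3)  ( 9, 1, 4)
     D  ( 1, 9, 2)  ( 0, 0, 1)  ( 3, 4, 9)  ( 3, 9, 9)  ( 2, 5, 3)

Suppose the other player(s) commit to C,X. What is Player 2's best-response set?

u_2(P vs C,X) = 2
u_2(Q vs C,X) = 4
u_2(R vs C,X) = 0
u_2(S vs C,X) = 1
u_2(T vs C,X) = 2
max payoff 4 at {Q}

P2 best: {Q}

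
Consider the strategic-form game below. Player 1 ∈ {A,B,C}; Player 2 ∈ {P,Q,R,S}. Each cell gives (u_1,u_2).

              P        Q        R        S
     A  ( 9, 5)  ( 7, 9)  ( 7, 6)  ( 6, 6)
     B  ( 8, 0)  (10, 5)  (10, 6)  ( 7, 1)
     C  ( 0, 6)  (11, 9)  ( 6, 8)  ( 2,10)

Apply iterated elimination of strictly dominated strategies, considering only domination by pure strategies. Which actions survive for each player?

Remaining: P1:{B,C} P2:{Q,R,S}

P2 drop P (Q beats it: A:9>5 B:5>0 C:9>6)
P1 drop A (B beats it: Q:10>7 R:10>7 S:7>6)
P1→{B,C} P2→{Q,R,S}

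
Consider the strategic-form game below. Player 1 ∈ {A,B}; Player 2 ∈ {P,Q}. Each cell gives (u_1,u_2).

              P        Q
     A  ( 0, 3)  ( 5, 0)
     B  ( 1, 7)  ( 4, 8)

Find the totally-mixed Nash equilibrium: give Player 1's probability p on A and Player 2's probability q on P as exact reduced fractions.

(p,q) = (1/4, 1/2)

P1 indiff ⇒ q·0+(1-q)·5 = q·1+(1-q)·4 ⇒ q(-1) = (1-q)(-1) ⇒ q = 1/2
P2 indiff ⇒ p·3+(1-p)·7 = p·0+(1-p)·8 ⇒ p(3) = (1-p)(1) ⇒ p = 1/4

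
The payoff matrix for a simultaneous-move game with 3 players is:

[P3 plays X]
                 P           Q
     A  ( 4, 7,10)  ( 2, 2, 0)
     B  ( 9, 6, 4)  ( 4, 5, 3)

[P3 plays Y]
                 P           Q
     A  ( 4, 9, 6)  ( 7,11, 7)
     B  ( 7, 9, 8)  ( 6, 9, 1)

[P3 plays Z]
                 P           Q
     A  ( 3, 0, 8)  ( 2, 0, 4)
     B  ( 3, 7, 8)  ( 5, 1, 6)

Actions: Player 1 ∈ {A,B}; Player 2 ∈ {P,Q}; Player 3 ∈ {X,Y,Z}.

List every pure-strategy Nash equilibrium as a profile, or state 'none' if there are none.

Nash profiles: (A,Q,Y), (B,P,Y), (B,P,Z)

(A,P,X): not NE [P1→B gives 9>4]
(A,P,Y): not NE [P1→B gives 7>4; P2→Q gives 11>9; P3→X gives 10>6]
(A,P,Z): not NE [P3→X gives 10>8]
(A,Q,X): not NE [P1→B gives 4>2; P2→P gives 7>2; P3→Y gives 7>0]
(A,Q,Y): NE
(A,Q,Z): not NE [P1→B gives 5>2; P3→Y gives 7>4]
(B,P,X): not NE [P3→Z gives 8>4]
(B,P,Y): NE
(B,P,Z): NE
(B,Q,X): not NE [P2→P gives 6>5; P3→Z gives 6>3]
(B,Q,Y): not NE [P1→A gives 7>6; P3→Z gives 6>1]
(B,Q,Z): not NE [P2→P gives 7>1]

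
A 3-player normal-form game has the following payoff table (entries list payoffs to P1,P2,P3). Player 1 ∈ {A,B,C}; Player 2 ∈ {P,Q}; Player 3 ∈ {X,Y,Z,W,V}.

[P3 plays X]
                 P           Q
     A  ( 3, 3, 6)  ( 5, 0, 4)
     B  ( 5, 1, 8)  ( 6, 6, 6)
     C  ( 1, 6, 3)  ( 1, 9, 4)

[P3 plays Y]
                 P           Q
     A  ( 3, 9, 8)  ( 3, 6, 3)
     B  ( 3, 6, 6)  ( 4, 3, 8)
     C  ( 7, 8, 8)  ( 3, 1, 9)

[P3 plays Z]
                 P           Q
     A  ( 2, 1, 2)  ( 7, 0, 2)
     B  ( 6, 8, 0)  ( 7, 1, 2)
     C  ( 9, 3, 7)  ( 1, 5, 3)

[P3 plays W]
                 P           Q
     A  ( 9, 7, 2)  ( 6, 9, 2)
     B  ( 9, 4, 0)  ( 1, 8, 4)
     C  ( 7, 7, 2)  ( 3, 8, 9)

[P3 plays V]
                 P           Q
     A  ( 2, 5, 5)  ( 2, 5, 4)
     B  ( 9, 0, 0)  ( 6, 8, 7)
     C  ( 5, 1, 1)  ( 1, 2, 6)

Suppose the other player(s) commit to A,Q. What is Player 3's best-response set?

u_3(X vs A,Q) = 4
u_3(Y vs A,Q) = 3
u_3(Z vs A,Q) = 2
u_3(W vs A,Q) = 2
u_3(V vs A,Q) = 4
max payoff 4 at {X,V}

P3 best: {X,V}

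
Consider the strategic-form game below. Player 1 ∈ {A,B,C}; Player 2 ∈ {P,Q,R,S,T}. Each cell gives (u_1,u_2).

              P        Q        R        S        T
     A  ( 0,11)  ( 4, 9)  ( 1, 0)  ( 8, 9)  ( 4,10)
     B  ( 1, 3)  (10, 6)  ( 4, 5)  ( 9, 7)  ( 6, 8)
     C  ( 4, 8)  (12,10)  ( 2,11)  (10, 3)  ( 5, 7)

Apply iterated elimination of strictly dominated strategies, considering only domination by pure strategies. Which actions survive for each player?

P1 drop A (B beats it: P:1>0 Q:10>4 R:4>1 S:9>8 T:6>4)
P2 drop P (Q beats it: B:6>3 C:10>8)
P2 drop S (T beats it: B:8>7 C:7>3)
P1→{B,C} P2→{Q,R,T}

IESDS → P1:{B,C} P2:{Q,R,T}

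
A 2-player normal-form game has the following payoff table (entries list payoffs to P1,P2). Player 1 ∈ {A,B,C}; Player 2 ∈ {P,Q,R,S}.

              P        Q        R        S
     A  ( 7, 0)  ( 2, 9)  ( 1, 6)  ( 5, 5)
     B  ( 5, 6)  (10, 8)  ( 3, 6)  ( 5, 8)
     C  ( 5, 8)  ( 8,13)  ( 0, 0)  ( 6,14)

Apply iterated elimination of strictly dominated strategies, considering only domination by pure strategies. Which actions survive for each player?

P2 drop P (Q beats it: A:9>0 B:8>6 C:13>8)
P2 drop R (Q beats it: A:9>6 B:8>6 C:13>0)
P1 drop A (C beats it: Q:8>2 S:6>5)
P1→{B,C} P2→{Q,S}

IESDS → P1:{B,C} P2:{Q,S}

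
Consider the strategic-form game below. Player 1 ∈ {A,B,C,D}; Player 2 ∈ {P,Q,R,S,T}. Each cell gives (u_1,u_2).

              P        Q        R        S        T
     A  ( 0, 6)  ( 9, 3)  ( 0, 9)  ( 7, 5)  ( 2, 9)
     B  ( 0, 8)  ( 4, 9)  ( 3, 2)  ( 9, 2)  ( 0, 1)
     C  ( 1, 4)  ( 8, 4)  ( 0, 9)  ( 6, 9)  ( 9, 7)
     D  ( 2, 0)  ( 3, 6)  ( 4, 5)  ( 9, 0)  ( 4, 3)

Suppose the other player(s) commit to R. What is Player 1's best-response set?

u_1(A vs R) = 0
u_1(B vs R) = 3
u_1(C vs R) = 0
u_1(D vs R) = 4
max payoff 4 at {D}

BR_1 = {D}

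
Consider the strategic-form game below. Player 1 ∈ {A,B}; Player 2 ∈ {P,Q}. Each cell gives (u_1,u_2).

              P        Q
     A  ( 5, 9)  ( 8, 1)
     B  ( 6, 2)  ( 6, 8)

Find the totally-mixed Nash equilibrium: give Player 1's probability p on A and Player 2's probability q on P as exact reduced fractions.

P1 indiff ⇒ q·5+(1-q)·8 = q·6+(1-q)·6 ⇒ q(-1) = (1-q)(-2) ⇒ q = 2/3
P2 indiff ⇒ p·9+(1-p)·2 = p·1+(1-p)·8 ⇒ p(8) = (1-p)(6) ⇒ p = 3/7

P1 mixes 3/7 on A; P2 mixes 2/3 on P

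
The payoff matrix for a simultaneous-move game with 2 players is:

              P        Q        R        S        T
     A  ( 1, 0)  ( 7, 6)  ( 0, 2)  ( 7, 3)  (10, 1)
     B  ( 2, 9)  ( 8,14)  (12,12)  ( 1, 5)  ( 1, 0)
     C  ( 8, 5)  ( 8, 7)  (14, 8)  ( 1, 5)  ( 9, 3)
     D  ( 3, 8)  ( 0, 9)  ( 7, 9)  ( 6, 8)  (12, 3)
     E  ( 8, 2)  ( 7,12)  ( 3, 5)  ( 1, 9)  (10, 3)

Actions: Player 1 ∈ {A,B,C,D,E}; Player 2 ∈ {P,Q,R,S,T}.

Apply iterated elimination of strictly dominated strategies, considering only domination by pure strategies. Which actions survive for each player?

Remaining: P1:{B,C} P2:{Q,R}

P2 drop P (Q beats it: A:6>0 B:14>9 C:7>5 D:9>8 E:12>2)
P2 drop S (Q beats it: A:6>3 B:14>5 C:7>5 D:9>8 E:12>9)
P2 drop T (Q beats it: A:6>1 B:14>0 C:7>3 D:9>3 E:12>3)
P1 drop A (B beats it: Q:8>7 R:12>0)
P1 drop D (B beats it: Q:8>0 R:12>7)
P1 drop E (B beats it: Q:8>7 R:12>3)
P1→{B,C} P2→{Q,R}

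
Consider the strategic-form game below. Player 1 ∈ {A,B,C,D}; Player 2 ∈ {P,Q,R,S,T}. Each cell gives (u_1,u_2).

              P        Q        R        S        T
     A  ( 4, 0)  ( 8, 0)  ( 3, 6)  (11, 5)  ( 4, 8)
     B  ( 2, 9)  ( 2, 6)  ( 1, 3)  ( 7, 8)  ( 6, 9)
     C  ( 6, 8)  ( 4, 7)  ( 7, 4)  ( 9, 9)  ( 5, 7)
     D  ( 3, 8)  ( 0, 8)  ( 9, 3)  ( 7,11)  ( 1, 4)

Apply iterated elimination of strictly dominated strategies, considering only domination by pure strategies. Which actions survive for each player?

Remaining: P1:{A,B,C} P2:{P,S,T}

P2 drop Q (S beats it: A:5>0 B:8>6 C:9>7 D:11>8)
P2 drop R (T beats it: A:8>6 B:9>3 C:7>4 D:4>3)
P1 drop D (A beats it: P:4>3 S:11>7 T:4>1)
P1→{A,B,C} P2→{P,S,T}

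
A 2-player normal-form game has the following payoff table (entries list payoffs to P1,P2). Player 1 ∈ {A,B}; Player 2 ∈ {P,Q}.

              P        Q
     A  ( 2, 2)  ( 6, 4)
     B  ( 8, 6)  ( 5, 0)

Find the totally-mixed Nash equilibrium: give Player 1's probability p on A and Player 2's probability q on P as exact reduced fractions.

P1 mixes 3/4 on A; P2 mixes 1/7 on P

P1 indiff ⇒ q·2+(1-q)·6 = q·8+(1-q)·5 ⇒ q(-6) = (1-q)(-1) ⇒ q = 1/7
P2 indiff ⇒ p·2+(1-p)·6 = p·4+(1-p)·0 ⇒ p(-2) = (1-p)(-6) ⇒ p = 3/4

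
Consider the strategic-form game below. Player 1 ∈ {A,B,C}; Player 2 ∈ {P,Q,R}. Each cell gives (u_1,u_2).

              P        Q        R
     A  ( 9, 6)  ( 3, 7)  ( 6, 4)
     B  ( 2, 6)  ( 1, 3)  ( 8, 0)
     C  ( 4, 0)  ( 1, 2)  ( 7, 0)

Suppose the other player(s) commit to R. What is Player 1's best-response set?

BR_1 = {B}

u_1(A vs R) = 6
u_1(B vs R) = 8
u_1(C vs R) = 7
max payoff 8 at {B}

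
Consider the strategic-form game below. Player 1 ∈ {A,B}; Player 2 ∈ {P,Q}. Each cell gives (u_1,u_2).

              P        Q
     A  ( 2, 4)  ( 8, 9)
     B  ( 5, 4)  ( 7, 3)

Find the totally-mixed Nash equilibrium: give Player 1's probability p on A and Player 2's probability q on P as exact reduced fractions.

P1 indiff ⇒ q·2+(1-q)·8 = q·5+(1-q)·7 ⇒ q(-3) = (1-q)(-1) ⇒ q = 1/4
P2 indiff ⇒ p·4+(1-p)·4 = p·9+(1-p)·3 ⇒ p(-5) = (1-p)(-1) ⇒ p = 1/6

P1 mixes 1/6 on A; P2 mixes 1/4 on P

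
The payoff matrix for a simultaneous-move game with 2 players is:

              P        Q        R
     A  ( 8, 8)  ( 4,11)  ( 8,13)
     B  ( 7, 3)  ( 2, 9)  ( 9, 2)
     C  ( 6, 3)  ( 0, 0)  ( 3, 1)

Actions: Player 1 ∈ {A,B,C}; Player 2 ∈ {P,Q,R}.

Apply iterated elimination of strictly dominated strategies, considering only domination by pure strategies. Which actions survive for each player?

Survivors P1:{A,B} P2:{Q,R}

P1 drop C (A beats it: P:8>6 Q:4>0 R:8>3)
P2 drop P (Q beats it: A:11>8 B:9>3)
P1→{A,B} P2→{Q,R}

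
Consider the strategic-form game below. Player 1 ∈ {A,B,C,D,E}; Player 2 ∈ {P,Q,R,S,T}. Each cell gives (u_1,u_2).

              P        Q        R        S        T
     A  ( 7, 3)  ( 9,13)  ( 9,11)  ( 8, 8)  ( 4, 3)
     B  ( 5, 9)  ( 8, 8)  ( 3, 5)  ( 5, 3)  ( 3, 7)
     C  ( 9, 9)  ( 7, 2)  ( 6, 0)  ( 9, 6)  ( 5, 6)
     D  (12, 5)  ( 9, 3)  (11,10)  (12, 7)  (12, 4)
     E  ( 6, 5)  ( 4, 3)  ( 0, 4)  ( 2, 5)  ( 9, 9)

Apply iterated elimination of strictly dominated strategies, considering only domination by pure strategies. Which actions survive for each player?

IESDS → P1:{A,D} P2:{Q,R}

P1 drop B (A beats it: P:7>5 Q:9>8 R:9>3 S:8>5 T:4>3)
P1 drop C (D beats it: P:12>9 Q:9>7 R:11>6 S:12>9 T:12>5)
P1 drop E (D beats it: P:12>6 Q:9>4 R:11>0 S:12>2 T:12>9)
P2 drop P (R beats it: A:11>3 D:10>5)
P2 drop S (R beats it: A:11>8 D:10>7)
P2 drop T (R beats it: A:11>3 D:10>4)
P1→{A,D} P2→{Q,R}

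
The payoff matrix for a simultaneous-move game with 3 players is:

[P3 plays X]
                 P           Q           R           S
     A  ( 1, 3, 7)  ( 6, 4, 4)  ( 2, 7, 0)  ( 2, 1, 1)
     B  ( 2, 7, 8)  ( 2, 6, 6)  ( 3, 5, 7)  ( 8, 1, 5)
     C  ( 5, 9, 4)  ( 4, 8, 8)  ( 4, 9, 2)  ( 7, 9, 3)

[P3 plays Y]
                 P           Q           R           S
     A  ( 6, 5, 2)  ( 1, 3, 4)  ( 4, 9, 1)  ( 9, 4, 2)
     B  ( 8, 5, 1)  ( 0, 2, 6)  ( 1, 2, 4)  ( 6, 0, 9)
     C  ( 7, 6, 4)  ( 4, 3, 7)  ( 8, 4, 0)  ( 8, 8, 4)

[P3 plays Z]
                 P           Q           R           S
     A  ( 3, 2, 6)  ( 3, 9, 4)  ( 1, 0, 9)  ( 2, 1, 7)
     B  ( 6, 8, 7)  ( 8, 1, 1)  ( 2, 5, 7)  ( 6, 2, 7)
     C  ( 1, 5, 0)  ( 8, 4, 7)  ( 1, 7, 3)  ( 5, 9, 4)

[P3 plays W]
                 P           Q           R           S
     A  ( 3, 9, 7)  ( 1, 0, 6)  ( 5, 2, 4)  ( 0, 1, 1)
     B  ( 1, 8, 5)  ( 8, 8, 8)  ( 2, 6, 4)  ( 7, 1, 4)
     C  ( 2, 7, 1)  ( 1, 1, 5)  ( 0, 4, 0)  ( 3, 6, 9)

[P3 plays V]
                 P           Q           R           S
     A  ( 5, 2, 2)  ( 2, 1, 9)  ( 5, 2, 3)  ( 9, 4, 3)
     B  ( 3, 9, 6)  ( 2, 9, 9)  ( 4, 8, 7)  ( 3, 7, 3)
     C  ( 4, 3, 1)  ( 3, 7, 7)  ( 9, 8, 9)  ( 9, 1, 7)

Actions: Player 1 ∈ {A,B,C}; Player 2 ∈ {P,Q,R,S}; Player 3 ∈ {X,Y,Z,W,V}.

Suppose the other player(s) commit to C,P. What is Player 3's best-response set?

argmax u_3 = {X,Y}

u_3(X vs C,P) = 4
u_3(Y vs C,P) = 4
u_3(Z vs C,P) = 0
u_3(W vs C,P) = 1
u_3(V vs C,P) = 1
max payoff 4 at {X,Y}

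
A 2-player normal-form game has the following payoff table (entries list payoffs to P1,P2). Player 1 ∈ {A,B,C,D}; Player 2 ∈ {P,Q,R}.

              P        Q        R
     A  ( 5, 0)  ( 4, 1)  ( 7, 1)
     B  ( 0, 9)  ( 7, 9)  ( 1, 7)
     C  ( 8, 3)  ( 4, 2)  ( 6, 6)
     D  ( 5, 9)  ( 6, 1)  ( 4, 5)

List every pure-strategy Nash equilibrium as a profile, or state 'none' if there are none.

Nash profiles: (A,R), (B,Q)

(A,P): not NE [P1→C gives 8>5; P2→R gives 1>0]
(A,Q): not NE [P1→B gives 7>4]
(A,R): NE
(B,P): not NE [P1→C gives 8>0]
(B,Q): NE
(B,R): not NE [P1→A gives 7>1; P2→Q gives 9>7]
(C,P): not NE [P2→R gives 6>3]
(C,Q): not NE [P1→B gives 7>4; P2→R gives 6>2]
(C,R): not NE [P1→A gives 7>6]
(D,P): not NE [P1→C gives 8>5]
(D,Q): not NE [P1→B gives 7>6; P2→P gives 9>1]
(D,R): not NE [P1→A gives 7>4; P2→P gives 9>5]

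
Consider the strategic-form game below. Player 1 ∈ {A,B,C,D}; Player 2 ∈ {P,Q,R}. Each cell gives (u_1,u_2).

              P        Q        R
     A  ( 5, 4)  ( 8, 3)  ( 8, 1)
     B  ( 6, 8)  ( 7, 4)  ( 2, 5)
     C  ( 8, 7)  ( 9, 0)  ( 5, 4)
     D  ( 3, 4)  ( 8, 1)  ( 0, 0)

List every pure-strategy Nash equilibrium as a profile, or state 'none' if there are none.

(A,P): not NE [P1→C gives 8>5]
(A,Q): not NE [P1→C gives 9>8; P2→P gives 4>3]
(A,R): not NE [P2→P gives 4>1]
(B,P): not NE [P1→C gives 8>6]
(B,Q): not NE [P1→C gives 9>7; P2→P gives 8>4]
(B,R): not NE [P1→A gives 8>2; P2→P gives 8>5]
(C,P): NE
(C,Q): not NE [P2→P gives 7>0]
(C,R): not NE [P1→A gives 8>5; P2→P gives 7>4]
(D,P): not NE [P1→C gives 8>3]
(D,Q): not NE [P1→C gives 9>8; P2→P gives 4>1]
(D,R): not NE [P1→A gives 8>0; P2→P gives 4>0]

NE set: (C,P)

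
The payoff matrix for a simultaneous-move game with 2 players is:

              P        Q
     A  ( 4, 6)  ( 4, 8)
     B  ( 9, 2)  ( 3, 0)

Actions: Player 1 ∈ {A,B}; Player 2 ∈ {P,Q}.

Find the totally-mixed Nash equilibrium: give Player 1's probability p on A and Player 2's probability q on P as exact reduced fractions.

P1 mixes 1/2 on A; P2 mixes 1/6 on P

P1 indiff ⇒ q·4+(1-q)·4 = q·9+(1-q)·3 ⇒ q(-5) = (1-q)(-1) ⇒ q = 1/6
P2 indiff ⇒ p·6+(1-p)·2 = p·8+(1-p)·0 ⇒ p(-2) = (1-p)(-2) ⇒ p = 1/2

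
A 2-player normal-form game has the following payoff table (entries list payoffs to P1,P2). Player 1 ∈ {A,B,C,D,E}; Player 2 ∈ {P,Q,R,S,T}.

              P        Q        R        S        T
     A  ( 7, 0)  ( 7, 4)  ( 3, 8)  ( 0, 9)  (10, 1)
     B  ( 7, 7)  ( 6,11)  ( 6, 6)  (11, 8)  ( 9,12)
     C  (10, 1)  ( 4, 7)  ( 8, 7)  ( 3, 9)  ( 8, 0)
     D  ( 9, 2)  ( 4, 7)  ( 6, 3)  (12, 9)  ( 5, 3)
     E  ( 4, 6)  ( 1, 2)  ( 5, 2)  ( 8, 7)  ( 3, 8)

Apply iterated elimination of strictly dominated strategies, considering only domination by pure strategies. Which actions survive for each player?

IESDS → P1:{A,B,D} P2:{Q,S,T}

P1 drop E (B beats it: P:7>4 Q:6>1 R:6>5 S:11>8 T:9>3)
P2 drop P (Q beats it: A:4>0 B:11>7 C:7>1 D:7>2)
P2 drop R (S beats it: A:9>8 B:8>6 C:9>7 D:9>3)
P1 drop C (B beats it: Q:6>4 S:11>3 T:9>8)
P1→{A,B,D} P2→{Q,S,T}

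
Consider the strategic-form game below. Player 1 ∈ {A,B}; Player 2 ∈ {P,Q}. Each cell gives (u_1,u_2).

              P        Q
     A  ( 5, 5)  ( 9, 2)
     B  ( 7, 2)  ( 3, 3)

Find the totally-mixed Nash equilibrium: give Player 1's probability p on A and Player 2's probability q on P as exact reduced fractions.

P1 indiff ⇒ q·5+(1-q)·9 = q·7+(1-q)·3 ⇒ q(-2) = (1-q)(-6) ⇒ q = 3/4
P2 indiff ⇒ p·5+(1-p)·2 = p·2+(1-p)·3 ⇒ p(3) = (1-p)(1) ⇒ p = 1/4

P1 mixes 1/4 on A; P2 mixes 3/4 on P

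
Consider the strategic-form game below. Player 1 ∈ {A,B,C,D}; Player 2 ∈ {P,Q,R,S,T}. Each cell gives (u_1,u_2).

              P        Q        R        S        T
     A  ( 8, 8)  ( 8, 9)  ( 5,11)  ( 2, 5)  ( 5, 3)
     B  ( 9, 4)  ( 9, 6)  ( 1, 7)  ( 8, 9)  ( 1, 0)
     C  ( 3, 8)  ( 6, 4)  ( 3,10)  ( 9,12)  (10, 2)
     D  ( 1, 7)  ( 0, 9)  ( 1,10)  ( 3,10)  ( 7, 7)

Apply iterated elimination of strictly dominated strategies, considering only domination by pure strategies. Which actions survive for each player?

P1 drop D (C beats it: P:3>1 Q:6>0 R:3>1 S:9>3 T:10>7)
P2 drop P (R beats it: A:11>8 B:7>4 C:10>8)
P2 drop Q (R beats it: A:11>9 B:7>6 C:10>4)
P1 drop B (C beats it: R:3>1 S:9>8 T:10>1)
P2 drop T (R beats it: A:11>3 C:10>2)
P1→{A,C} P2→{R,S}

Survivors P1:{A,C} P2:{R,S}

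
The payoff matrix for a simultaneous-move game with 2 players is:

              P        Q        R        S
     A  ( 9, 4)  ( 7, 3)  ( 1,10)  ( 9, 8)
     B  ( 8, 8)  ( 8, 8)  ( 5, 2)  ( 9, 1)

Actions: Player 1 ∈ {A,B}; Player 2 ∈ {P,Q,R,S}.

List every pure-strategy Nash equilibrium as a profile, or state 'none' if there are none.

NE set: (B,Q)

(A,P): not NE [P2→R gives 10>4]
(A,Q): not NE [P1→B gives 8>7; P2→R gives 10>3]
(A,R): not NE [P1→B gives 5>1]
(A,S): not NE [P2→R gives 10>8]
(B,P): not NE [P1→A gives 9>8]
(B,Q): NE
(B,R): not NE [P2→Q gives 8>2]
(B,S): not NE [P2→Q gives 8>1]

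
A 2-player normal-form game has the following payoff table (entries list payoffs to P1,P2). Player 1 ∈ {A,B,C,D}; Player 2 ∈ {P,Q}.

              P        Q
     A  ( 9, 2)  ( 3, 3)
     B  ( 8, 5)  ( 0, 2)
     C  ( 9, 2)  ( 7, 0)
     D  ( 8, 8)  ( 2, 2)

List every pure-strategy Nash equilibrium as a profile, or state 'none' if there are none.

(A,P): not NE [P2→Q gives 3>2]
(A,Q): not NE [P1→C gives 7>3]
(B,P): not NE [P1→C gives 9>8]
(B,Q): not NE [P1→C gives 7>0; P2→P gives 5>2]
(C,P): NE
(C,Q): not NE [P2→P gives 2>0]
(D,P): not NE [P1→C gives 9>8]
(D,Q): not NE [P1→C gives 7>2; P2→P gives 8>2]

NE set: (C,P)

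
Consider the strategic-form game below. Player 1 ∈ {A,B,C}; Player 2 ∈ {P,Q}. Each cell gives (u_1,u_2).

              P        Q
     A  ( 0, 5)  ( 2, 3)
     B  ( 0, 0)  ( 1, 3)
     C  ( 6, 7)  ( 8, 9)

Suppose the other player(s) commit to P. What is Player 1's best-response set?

u_1(A vs P) = 0
u_1(B vs P) = 0
u_1(C vs P) = 6
max payoff 6 at {C}

P1 best: {C}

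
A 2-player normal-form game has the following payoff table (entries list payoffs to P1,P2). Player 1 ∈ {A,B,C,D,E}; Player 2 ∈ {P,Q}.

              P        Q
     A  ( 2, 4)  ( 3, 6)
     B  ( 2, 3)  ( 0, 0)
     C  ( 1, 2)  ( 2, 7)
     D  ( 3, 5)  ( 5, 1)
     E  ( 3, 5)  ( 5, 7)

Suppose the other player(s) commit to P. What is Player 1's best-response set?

u_1(A vs P) = 2
u_1(B vs P) = 2
u_1(C vs P) = 1
u_1(D vs P) = 3
u_1(E vs P) = 3
max payoff 3 at {D,E}

P1 best: {D,E}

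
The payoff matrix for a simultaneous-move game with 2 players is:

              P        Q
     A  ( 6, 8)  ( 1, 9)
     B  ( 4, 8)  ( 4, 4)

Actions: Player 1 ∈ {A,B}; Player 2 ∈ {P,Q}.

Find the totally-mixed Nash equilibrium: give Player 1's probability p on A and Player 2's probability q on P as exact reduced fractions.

p=4/5, q=3/5

P1 indiff ⇒ q·6+(1-q)·1 = q·4+(1-q)·4 ⇒ q(2) = (1-q)(3) ⇒ q = 3/5
P2 indiff ⇒ p·8+(1-p)·8 = p·9+(1-p)·4 ⇒ p(-1) = (1-p)(-4) ⇒ p = 4/5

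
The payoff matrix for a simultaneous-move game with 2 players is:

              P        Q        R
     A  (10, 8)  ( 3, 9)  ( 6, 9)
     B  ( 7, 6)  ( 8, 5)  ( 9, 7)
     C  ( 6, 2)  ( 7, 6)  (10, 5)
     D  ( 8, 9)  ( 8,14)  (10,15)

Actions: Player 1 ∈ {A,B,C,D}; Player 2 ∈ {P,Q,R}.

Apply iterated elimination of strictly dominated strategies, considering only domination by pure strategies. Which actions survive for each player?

IESDS → P1:{B,C,D} P2:{Q,R}

P2 drop P (R beats it: A:9>8 B:7>6 C:5>2 D:15>9)
P1 drop A (B beats it: Q:8>3 R:9>6)
P1→{B,C,D} P2→{Q,R}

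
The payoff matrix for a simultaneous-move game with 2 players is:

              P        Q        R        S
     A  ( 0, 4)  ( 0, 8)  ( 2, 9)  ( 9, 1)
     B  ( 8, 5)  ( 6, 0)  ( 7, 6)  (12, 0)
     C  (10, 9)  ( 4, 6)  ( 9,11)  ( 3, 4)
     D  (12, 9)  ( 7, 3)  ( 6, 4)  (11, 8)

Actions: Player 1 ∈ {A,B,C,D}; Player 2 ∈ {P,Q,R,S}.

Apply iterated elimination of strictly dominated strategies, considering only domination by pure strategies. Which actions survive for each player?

Remaining: P1:{C,D} P2:{P,R}

P1 drop A (B beats it: P:8>0 Q:6>0 R:7>2 S:12>9)
P2 drop Q (P beats it: B:5>0 C:9>6 D:9>3)
P2 drop S (P beats it: B:5>0 C:9>4 D:9>8)
P1 drop B (C beats it: P:10>8 R:9>7)
P1→{C,D} P2→{P,R}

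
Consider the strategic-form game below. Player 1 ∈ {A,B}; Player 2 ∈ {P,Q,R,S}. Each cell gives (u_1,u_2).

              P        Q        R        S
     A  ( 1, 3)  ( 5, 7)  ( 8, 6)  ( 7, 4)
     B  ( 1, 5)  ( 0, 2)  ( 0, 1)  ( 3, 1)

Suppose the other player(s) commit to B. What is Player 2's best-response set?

P2 best: {P}

u_2(P vs B) = 5
u_2(Q vs B) = 2
u_2(R vs B) = 1
u_2(S vs B) = 1
max payoff 5 at {P}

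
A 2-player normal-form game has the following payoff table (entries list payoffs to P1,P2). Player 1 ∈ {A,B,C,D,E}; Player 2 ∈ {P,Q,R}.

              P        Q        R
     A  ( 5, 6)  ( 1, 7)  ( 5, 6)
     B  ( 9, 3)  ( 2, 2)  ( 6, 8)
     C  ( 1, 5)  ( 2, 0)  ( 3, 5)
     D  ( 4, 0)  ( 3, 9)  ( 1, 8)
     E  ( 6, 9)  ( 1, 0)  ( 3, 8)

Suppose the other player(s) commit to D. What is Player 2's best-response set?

u_2(P vs D) = 0
u_2(Q vs D) = 9
u_2(R vs D) = 8
max payoff 9 at {Q}

argmax u_2 = {Q}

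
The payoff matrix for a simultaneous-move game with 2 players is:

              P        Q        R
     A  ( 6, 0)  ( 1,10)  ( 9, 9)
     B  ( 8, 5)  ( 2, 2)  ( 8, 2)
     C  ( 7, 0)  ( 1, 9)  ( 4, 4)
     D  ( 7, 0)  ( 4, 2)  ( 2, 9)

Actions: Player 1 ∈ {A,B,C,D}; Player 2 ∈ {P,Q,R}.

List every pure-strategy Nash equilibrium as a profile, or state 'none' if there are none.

(A,P): not NE [P1→B gives 8>6; P2→Q gives 10>0]
(A,Q): not NE [P1→D gives 4>1]
(A,R): not NE [P2→Q gives 10>9]
(B,P): NE
(B,Q): not NE [P1→D gives 4>2; P2→P gives 5>2]
(B,R): not NE [P1→A gives 9>8; P2→P gives 5>2]
(C,P): not NE [P1→B gives 8>7; P2→Q gives 9>0]
(C,Q): not NE [P1→D gives 4>1]
(C,R): not NE [P1→A gives 9>4; P2→Q gives 9>4]
(D,P): not NE [P1→B gives 8>7; P2→R gives 9>0]
(D,Q): not NE [P2→R gives 9>2]
(D,R): not NE [P1→A gives 9>2]

Nash profiles: (B,P)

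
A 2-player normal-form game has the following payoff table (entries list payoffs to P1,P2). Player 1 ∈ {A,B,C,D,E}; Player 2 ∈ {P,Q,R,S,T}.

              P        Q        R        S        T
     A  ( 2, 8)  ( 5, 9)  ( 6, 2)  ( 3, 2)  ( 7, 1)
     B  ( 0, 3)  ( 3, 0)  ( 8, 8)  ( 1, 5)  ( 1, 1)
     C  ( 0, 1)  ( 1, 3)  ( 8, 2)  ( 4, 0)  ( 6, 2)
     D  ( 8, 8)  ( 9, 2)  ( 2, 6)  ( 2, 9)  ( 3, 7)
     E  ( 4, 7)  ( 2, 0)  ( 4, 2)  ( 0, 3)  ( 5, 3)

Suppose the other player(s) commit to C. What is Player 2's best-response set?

u_2(P vs C) = 1
u_2(Q vs C) = 3
u_2(R vs C) = 2
u_2(S vs C) = 0
u_2(T vs C) = 2
max payoff 3 at {Q}

argmax u_2 = {Q}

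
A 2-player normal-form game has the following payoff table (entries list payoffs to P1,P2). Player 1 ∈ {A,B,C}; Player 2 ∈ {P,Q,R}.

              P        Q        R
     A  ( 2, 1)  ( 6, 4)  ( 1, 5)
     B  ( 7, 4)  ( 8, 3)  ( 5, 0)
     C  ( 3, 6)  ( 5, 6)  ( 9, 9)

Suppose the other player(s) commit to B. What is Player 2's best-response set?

P2 best: {P}

u_2(P vs B) = 4
u_2(Q vs B) = 3
u_2(R vs B) = 0
max payoff 4 at {P}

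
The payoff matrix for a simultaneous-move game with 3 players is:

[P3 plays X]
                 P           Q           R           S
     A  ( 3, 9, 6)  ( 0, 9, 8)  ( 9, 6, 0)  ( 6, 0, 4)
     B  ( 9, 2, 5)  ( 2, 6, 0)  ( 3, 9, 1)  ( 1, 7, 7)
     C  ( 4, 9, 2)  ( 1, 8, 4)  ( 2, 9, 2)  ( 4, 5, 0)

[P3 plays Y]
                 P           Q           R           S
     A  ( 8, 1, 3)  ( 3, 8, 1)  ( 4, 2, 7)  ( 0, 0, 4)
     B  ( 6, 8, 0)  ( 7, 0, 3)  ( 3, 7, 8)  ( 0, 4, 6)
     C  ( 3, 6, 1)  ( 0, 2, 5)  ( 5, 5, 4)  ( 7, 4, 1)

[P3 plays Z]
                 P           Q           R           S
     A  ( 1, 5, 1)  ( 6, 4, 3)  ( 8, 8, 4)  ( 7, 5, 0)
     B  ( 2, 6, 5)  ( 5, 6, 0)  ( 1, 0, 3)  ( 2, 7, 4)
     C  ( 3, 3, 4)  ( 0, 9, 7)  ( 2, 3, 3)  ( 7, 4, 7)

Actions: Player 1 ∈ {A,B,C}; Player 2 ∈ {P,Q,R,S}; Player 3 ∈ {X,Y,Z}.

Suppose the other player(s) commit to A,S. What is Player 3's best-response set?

u_3(X vs A,S) = 4
u_3(Y vs A,S) = 4
u_3(Z vs A,S) = 0
max payoff 4 at {X,Y}

P3 best: {X,Y}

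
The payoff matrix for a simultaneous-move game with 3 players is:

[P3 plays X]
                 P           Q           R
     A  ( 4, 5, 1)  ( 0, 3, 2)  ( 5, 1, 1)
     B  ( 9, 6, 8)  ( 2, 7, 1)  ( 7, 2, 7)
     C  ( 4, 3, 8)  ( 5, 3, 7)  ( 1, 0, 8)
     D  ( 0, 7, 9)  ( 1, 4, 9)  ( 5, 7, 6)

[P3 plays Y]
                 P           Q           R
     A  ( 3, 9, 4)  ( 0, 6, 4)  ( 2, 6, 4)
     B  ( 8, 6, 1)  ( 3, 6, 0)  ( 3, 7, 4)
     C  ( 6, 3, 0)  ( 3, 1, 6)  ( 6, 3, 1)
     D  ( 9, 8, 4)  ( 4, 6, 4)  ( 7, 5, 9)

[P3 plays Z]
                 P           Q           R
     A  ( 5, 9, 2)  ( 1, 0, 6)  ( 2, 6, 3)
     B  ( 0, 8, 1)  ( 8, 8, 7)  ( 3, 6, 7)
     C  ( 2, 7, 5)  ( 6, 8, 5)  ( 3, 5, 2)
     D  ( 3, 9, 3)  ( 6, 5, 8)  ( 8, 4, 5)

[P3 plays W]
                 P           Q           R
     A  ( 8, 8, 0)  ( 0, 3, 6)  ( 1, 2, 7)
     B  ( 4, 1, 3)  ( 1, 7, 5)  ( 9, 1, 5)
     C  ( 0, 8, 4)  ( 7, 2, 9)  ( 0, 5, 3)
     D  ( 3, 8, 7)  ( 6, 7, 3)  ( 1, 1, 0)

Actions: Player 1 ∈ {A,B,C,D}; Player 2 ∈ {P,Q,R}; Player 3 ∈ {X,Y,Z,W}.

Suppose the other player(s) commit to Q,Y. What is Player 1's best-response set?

P1 best: {D}

u_1(A vs Q,Y) = 0
u_1(B vs Q,Y) = 3
u_1(C vs Q,Y) = 3
u_1(D vs Q,Y) = 4
max payoff 4 at {D}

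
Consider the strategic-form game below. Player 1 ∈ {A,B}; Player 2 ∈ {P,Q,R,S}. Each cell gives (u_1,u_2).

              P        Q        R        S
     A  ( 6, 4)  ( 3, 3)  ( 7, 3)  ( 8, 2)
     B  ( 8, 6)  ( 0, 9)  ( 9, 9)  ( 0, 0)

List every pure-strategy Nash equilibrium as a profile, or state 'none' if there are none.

PSNE = {(B,R)}

(A,P): not NE [P1→B gives 8>6]
(A,Q): not NE [P2→P gives 4>3]
(A,R): not NE [P1→B gives 9>7; P2→P gives 4>3]
(A,S): not NE [P2→P gives 4>2]
(B,P): not NE [P2→R gives 9>6]
(B,Q): not NE [P1→A gives 3>0]
(B,R): NE
(B,S): not NE [P1→A gives 8>0; P2→R gives 9>0]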